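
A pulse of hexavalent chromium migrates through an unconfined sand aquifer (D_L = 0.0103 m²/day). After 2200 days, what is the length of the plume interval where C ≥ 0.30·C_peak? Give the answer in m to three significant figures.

The plume is Gaussian with σ = √(2Dt) = √(2 × 0.0103 × 2200) = 6.732 m.
C/C_peak = exp(−Δx²/(2σ²)) = 0.30 ⇒ Δx = σ·√(−2 ln 0.30) = 6.732 × 1.552 = 10.45 m.
Width = 2Δx = 20.9 m.

20.9 m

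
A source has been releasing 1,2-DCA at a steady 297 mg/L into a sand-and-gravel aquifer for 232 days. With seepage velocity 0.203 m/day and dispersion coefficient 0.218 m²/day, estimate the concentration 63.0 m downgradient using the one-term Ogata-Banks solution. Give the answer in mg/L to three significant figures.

For a continuous step input, C/C₀ ≈ ½·erfc((x−vt)/(2√(Dt))).
vt = 0.203 × 232 = 47.096 m and 2√(Dt) = 2√(0.218 × 232) = 14.22 m.
Argument (x−vt)/(2√(Dt)) = (63.0 − 47.096)/14.22 = 1.118; ½·erfc(1.118) = 0.05693.
C = 297 × 0.05693 = 16.9 mg/L.

16.9 mg/L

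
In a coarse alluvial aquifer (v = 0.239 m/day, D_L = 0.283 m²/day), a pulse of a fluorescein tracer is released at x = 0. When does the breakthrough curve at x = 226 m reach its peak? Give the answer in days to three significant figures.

For the 1D instantaneous-source solution, setting ∂C/∂t = 0 at fixed x gives v²t² + 2Dt − x² = 0, so t = (√(D² + v²x²) − D)/v².
√(D² + v²x²) = √(0.283² + 0.239² × 226²) = 54.01; v² = 0.057121.
t = (54.01 − 0.283)/0.057121 = 941 days (vs. the pure-advection estimate x/v = 946 d).

941 days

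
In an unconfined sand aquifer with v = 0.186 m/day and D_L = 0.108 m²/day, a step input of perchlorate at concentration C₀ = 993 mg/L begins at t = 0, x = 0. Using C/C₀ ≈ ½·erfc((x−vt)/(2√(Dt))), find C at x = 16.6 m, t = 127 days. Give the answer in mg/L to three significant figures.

For a continuous step input, C/C₀ ≈ ½·erfc((x−vt)/(2√(Dt))).
vt = 0.186 × 127 = 23.622 m and 2√(Dt) = 2√(0.108 × 127) = 7.407 m.
Argument (x−vt)/(2√(Dt)) = (16.6 − 23.622)/7.407 = -0.9480; ½·erfc(-0.9480) = 0.9100.
C = 993 × 0.9100 = 904 mg/L.

904 mg/L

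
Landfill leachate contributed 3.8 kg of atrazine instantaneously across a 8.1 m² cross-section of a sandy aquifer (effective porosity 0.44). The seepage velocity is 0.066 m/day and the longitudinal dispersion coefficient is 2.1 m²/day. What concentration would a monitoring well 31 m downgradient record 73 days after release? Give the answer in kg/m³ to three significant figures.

0.00794 kg/m³

For an instantaneous plane source, C(x,t) = M/(n_e·A·√(4πDt)) · exp(−(x−vt)²/(4Dt)), with n_e·A the pore (flow) area.
Plume center vt = 0.066 × 73 = 4.818 m, so the well at 31 m is 26.182 m downgradient of the peak.
√(4πDt) = 43.89 m, giving peak height M/(n_e·A·√(4πDt)) = 3.8/(0.44 × 8.1 × 43.89) = 0.02429 kg/m³.
(x−vt)²/(4Dt) = (26.182)²/(4 × 2.1 × 73) = 1.118; exp(−1.118) = 0.3269.
C = 0.02429 × 0.3269 = 0.00794 kg/m³.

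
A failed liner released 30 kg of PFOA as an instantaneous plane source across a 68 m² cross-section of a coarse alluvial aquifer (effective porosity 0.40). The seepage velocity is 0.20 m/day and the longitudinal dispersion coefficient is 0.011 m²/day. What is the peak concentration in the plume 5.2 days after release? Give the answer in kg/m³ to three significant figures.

1.30 kg/m³

The peak of an instantaneous 1D plume sits at x = vt; there the Gaussian factor is 1 and C_max = M/(n_e·A·√(4πDt)), where n_e·A is the pore area the mass is dissolved in.
√(4πDt) = √(4π × 0.011 × 5.2) = 0.8478 m, so C_max = 30/(0.40 × 68 × 0.8478) = 1.30 kg/m³.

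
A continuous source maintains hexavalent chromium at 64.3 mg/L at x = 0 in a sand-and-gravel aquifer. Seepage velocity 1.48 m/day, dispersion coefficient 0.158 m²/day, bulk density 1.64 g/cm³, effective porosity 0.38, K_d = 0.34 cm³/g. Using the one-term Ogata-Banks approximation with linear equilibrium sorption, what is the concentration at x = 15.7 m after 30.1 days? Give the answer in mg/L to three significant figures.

Retardation factor R = 1 + ρ_b·K_d/n = 1 + 1.64 × 0.34/0.38 = 2.467.
Sorption retards both mechanisms: v_R = v/R = 0.5999 m/day, D_R = D/R = 0.06405 m²/day.
v_R·t = 0.5999 × 30.1 = 18.05699 m; 2√(D_R t) = 2.777 m; argument = (15.7 − 18.05699)/2.777 = -0.8488.
C = C₀ × ½·erfc(-0.8488) = 64.3 × 0.8850 = 56.9 mg/L.

56.9 mg/L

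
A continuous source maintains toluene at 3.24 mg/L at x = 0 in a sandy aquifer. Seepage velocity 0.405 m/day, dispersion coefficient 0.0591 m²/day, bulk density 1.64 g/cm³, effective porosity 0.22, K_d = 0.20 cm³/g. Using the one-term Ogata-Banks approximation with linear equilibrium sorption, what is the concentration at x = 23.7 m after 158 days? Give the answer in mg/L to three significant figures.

Retardation factor R = 1 + ρ_b·K_d/n = 1 + 1.64 × 0.20/0.22 = 2.491.
Sorption retards both mechanisms: v_R = v/R = 0.1626 m/day, D_R = D/R = 0.02373 m²/day.
v_R·t = 0.1626 × 158 = 25.6908 m; 2√(D_R t) = 3.873 m; argument = (23.7 − 25.6908)/3.873 = -0.5140.
C = C₀ × ½·erfc(-0.5140) = 3.24 × 0.7664 = 2.48 mg/L.

2.48 mg/L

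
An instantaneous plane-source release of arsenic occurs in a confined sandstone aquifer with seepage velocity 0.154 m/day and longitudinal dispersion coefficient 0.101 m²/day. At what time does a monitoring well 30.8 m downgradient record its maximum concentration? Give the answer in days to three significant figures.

196 days

For the 1D instantaneous-source solution, setting ∂C/∂t = 0 at fixed x gives v²t² + 2Dt − x² = 0, so t = (√(D² + v²x²) − D)/v².
√(D² + v²x²) = √(0.101² + 0.154² × 30.8²) = 4.744; v² = 0.023716.
t = (4.744 − 0.101)/0.023716 = 196 days (vs. the pure-advection estimate x/v = 200 d).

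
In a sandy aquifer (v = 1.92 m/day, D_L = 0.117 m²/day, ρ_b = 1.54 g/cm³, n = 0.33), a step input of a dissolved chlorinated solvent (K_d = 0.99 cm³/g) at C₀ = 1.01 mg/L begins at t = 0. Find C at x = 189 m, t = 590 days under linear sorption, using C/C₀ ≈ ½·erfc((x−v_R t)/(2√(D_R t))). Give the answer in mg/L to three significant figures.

Retardation factor R = 1 + ρ_b·K_d/n = 1 + 1.54 × 0.99/0.33 = 5.620.
Sorption retards both mechanisms: v_R = v/R = 0.3416 m/day, D_R = D/R = 0.02082 m²/day.
v_R·t = 0.3416 × 590 = 201.544 m; 2√(D_R t) = 7.010 m; argument = (189 − 201.544)/7.010 = -1.789.
C = C₀ × ½·erfc(-1.789) = 1.01 × 0.9943 = 1.00 mg/L.

1.00 mg/L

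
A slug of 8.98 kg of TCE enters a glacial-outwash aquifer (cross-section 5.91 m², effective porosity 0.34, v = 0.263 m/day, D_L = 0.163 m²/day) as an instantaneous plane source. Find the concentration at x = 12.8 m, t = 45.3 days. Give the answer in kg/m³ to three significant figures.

For an instantaneous plane source, C(x,t) = M/(n_e·A·√(4πDt)) · exp(−(x−vt)²/(4Dt)), with n_e·A the pore (flow) area.
Plume center vt = 0.263 × 45.3 = 11.9139 m, so the well at 12.8 m is 0.8861 m downgradient of the peak.
√(4πDt) = 9.633 m, giving peak height M/(n_e·A·√(4πDt)) = 8.98/(0.34 × 5.91 × 9.633) = 0.4639 kg/m³.
(x−vt)²/(4Dt) = (0.8861)²/(4 × 0.163 × 45.3) = 0.02658; exp(−0.02658) = 0.9738.
C = 0.4639 × 0.9738 = 0.452 kg/m³.

0.452 kg/m³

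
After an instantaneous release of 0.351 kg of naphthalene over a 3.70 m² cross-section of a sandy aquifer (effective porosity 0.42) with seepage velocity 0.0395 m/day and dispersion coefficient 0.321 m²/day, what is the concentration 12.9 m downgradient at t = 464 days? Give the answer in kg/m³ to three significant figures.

For an instantaneous plane source, C(x,t) = M/(n_e·A·√(4πDt)) · exp(−(x−vt)²/(4Dt)), with n_e·A the pore (flow) area.
Plume center vt = 0.0395 × 464 = 18.328 m, so the well at 12.9 m is 5.428 m upgradient of the peak.
√(4πDt) = 43.26 m, giving peak height M/(n_e·A·√(4πDt)) = 0.351/(0.42 × 3.70 × 43.26) = 0.005221 kg/m³.
(x−vt)²/(4Dt) = (-5.428)²/(4 × 0.321 × 464) = 0.04945; exp(−0.04945) = 0.9518.
C = 0.005221 × 0.9518 = 0.00497 kg/m³.

0.00497 kg/m³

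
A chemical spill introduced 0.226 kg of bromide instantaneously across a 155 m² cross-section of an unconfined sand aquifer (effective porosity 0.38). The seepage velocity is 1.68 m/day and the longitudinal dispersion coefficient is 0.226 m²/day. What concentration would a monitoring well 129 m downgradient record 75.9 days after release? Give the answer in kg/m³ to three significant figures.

For an instantaneous plane source, C(x,t) = M/(n_e·A·√(4πDt)) · exp(−(x−vt)²/(4Dt)), with n_e·A the pore (flow) area.
Plume center vt = 1.68 × 75.9 = 127.512 m, so the well at 129 m is 1.488 m downgradient of the peak.
√(4πDt) = 14.68 m, giving peak height M/(n_e·A·√(4πDt)) = 0.226/(0.38 × 155 × 14.68) = 0.0002614 kg/m³.
(x−vt)²/(4Dt) = (1.488)²/(4 × 0.226 × 75.9) = 0.03227; exp(−0.03227) = 0.9682.
C = 0.0002614 × 0.9682 = 0.000253 kg/m³.

0.000253 kg/m³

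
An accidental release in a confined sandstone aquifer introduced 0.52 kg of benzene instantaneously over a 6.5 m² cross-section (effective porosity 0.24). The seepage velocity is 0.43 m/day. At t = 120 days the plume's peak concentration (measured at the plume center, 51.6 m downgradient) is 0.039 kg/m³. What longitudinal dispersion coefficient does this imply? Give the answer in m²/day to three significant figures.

At the plume center C_max = M/(n_e·A·√(4πDt)), so D = M²/(4πt·(n_e·A·C_max)²).
n_e·A·C_max = 0.24 × 6.5 × 0.039 = 0.06084 kg/m.
D = 0.52²/(4π × 120 × 0.06084²) = 0.0484 m²/day.

0.0484 m²/day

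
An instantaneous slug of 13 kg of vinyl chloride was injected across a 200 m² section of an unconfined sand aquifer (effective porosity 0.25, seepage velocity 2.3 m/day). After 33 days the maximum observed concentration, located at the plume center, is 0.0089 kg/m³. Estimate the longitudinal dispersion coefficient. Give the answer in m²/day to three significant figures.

At the plume center C_max = M/(n_e·A·√(4πDt)), so D = M²/(4πt·(n_e·A·C_max)²).
n_e·A·C_max = 0.25 × 200 × 0.0089 = 0.4450 kg/m.
D = 13²/(4π × 33 × 0.4450²) = 2.06 m²/day.

2.06 m²/day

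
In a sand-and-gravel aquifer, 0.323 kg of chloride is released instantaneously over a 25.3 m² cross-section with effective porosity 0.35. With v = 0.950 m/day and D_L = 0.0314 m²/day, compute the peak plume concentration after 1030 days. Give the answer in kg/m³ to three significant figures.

0.00181 kg/m³

The peak of an instantaneous 1D plume sits at x = vt; there the Gaussian factor is 1 and C_max = M/(n_e·A·√(4πDt)), where n_e·A is the pore area the mass is dissolved in.
√(4πDt) = √(4π × 0.0314 × 1030) = 20.16 m, so C_max = 0.323/(0.35 × 25.3 × 20.16) = 0.00181 kg/m³.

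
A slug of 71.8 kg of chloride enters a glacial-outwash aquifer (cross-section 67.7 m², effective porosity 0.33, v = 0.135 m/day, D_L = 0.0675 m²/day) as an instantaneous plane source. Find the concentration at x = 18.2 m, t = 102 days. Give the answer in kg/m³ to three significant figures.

0.169 kg/m³

For an instantaneous plane source, C(x,t) = M/(n_e·A·√(4πDt)) · exp(−(x−vt)²/(4Dt)), with n_e·A the pore (flow) area.
Plume center vt = 0.135 × 102 = 13.77 m, so the well at 18.2 m is 4.43 m downgradient of the peak.
√(4πDt) = 9.302 m, giving peak height M/(n_e·A·√(4πDt)) = 71.8/(0.33 × 67.7 × 9.302) = 0.3455 kg/m³.
(x−vt)²/(4Dt) = (4.43)²/(4 × 0.0675 × 102) = 0.7126; exp(−0.7126) = 0.4904.
C = 0.3455 × 0.4904 = 0.169 kg/m³.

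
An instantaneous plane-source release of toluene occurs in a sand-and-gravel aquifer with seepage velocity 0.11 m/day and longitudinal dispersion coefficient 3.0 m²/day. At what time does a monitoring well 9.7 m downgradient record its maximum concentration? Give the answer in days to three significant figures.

For the 1D instantaneous-source solution, setting ∂C/∂t = 0 at fixed x gives v²t² + 2Dt − x² = 0, so t = (√(D² + v²x²) − D)/v².
√(D² + v²x²) = √(3.0² + 0.11² × 9.7²) = 3.184; v² = 0.0121.
t = (3.184 − 3.0)/0.0121 = 15.2 days (vs. the pure-advection estimate x/v = 88.2 d).

15.2 days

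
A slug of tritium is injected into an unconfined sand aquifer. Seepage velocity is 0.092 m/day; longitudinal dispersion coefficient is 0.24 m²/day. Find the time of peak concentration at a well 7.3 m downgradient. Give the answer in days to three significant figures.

55.9 days

For the 1D instantaneous-source solution, setting ∂C/∂t = 0 at fixed x gives v²t² + 2Dt − x² = 0, so t = (√(D² + v²x²) − D)/v².
√(D² + v²x²) = √(0.24² + 0.092² × 7.3²) = 0.7132; v² = 0.008464.
t = (0.7132 − 0.24)/0.008464 = 55.9 days (vs. the pure-advection estimate x/v = 79.3 d).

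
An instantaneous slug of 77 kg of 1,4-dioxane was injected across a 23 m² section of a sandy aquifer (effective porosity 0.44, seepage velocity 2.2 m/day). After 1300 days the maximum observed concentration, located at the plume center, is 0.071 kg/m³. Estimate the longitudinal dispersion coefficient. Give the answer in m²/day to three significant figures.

At the plume center C_max = M/(n_e·A·√(4πDt)), so D = M²/(4πt·(n_e·A·C_max)²).
n_e·A·C_max = 0.44 × 23 × 0.071 = 0.7185 kg/m.
D = 77²/(4π × 1300 × 0.7185²) = 0.703 m²/day.

0.703 m²/day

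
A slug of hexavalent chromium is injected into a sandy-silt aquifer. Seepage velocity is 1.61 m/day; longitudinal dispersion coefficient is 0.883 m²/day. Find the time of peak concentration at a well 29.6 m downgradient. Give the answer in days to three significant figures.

18.0 days

For the 1D instantaneous-source solution, setting ∂C/∂t = 0 at fixed x gives v²t² + 2Dt − x² = 0, so t = (√(D² + v²x²) − D)/v².
√(D² + v²x²) = √(0.883² + 1.61² × 29.6²) = 47.66; v² = 2.5921.
t = (47.66 − 0.883)/2.5921 = 18.0 days (vs. the pure-advection estimate x/v = 18.4 d).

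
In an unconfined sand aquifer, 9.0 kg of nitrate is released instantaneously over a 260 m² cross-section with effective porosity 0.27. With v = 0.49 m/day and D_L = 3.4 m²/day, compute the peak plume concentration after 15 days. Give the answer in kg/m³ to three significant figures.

The peak of an instantaneous 1D plume sits at x = vt; there the Gaussian factor is 1 and C_max = M/(n_e·A·√(4πDt)), where n_e·A is the pore area the mass is dissolved in.
√(4πDt) = √(4π × 3.4 × 15) = 25.32 m, so C_max = 9.0/(0.27 × 260 × 25.32) = 0.00506 kg/m³.

0.00506 kg/m³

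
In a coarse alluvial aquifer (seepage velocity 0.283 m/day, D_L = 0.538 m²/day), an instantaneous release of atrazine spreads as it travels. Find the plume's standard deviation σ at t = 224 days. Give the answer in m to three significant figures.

Dispersive spreading gives a Gaussian with σ² = 2Dt; advection only shifts the center.
σ = √(2 × 0.538 × 224) = 15.5 m.

15.5 m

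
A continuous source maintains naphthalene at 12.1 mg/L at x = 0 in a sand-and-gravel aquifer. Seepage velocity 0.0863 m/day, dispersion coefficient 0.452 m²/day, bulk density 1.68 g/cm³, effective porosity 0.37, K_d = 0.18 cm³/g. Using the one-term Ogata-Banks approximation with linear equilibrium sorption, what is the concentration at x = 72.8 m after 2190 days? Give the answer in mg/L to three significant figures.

10.0 mg/L

Retardation factor R = 1 + ρ_b·K_d/n = 1 + 1.68 × 0.18/0.37 = 1.817.
Sorption retards both mechanisms: v_R = v/R = 0.04750 m/day, D_R = D/R = 0.2488 m²/day.
v_R·t = 0.04750 × 2190 = 104.025 m; 2√(D_R t) = 46.68 m; argument = (72.8 − 104.025)/46.68 = -0.6689.
C = C₀ × ½·erfc(-0.6689) = 12.1 × 0.8279 = 10.0 mg/L.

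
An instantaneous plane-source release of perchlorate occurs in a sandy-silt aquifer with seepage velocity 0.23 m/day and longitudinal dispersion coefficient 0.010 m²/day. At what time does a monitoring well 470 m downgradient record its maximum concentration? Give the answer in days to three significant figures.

For the 1D instantaneous-source solution, setting ∂C/∂t = 0 at fixed x gives v²t² + 2Dt − x² = 0, so t = (√(D² + v²x²) − D)/v².
√(D² + v²x²) = √(0.010² + 0.23² × 470²) = 108.1; v² = 0.0529.
t = (108.1 − 0.010)/0.0529 = 2040 days (vs. the pure-advection estimate x/v = 2040 d).

2040 days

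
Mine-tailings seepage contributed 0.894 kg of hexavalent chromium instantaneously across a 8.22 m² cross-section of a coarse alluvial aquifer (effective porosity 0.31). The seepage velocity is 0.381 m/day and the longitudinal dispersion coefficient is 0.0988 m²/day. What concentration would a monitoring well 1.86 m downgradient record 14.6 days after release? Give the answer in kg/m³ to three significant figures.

For an instantaneous plane source, C(x,t) = M/(n_e·A·√(4πDt)) · exp(−(x−vt)²/(4Dt)), with n_e·A the pore (flow) area.
Plume center vt = 0.381 × 14.6 = 5.5626 m, so the well at 1.86 m is 3.7026 m upgradient of the peak.
√(4πDt) = 4.258 m, giving peak height M/(n_e·A·√(4πDt)) = 0.894/(0.31 × 8.22 × 4.258) = 0.08239 kg/m³.
(x−vt)²/(4Dt) = (-3.7026)²/(4 × 0.0988 × 14.6) = 2.376; exp(−2.376) = 0.09292.
C = 0.08239 × 0.09292 = 0.00766 kg/m³.

0.00766 kg/m³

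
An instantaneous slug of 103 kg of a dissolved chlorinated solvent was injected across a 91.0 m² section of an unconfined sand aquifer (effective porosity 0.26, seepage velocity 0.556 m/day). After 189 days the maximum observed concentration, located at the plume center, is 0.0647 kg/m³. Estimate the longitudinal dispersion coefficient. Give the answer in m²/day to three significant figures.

1.91 m²/day

At the plume center C_max = M/(n_e·A·√(4πDt)), so D = M²/(4πt·(n_e·A·C_max)²).
n_e·A·C_max = 0.26 × 91.0 × 0.0647 = 1.531 kg/m.
D = 103²/(4π × 189 × 1.531²) = 1.91 m²/day.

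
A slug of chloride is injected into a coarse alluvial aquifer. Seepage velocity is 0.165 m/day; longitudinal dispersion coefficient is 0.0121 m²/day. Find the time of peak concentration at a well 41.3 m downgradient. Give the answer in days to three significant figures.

250 days

For the 1D instantaneous-source solution, setting ∂C/∂t = 0 at fixed x gives v²t² + 2Dt − x² = 0, so t = (√(D² + v²x²) − D)/v².
√(D² + v²x²) = √(0.0121² + 0.165² × 41.3²) = 6.815; v² = 0.027225.
t = (6.815 − 0.0121)/0.027225 = 250 days (vs. the pure-advection estimate x/v = 250 d).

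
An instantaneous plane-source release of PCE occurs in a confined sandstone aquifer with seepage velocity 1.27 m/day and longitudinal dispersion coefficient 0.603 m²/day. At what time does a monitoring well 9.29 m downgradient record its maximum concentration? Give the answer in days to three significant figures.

For the 1D instantaneous-source solution, setting ∂C/∂t = 0 at fixed x gives v²t² + 2Dt − x² = 0, so t = (√(D² + v²x²) − D)/v².
√(D² + v²x²) = √(0.603² + 1.27² × 9.29²) = 11.81; v² = 1.6129.
t = (11.81 − 0.603)/1.6129 = 6.95 days (vs. the pure-advection estimate x/v = 7.31 d).

6.95 days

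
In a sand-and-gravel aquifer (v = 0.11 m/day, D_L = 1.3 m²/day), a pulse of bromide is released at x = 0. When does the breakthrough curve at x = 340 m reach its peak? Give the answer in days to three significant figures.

For the 1D instantaneous-source solution, setting ∂C/∂t = 0 at fixed x gives v²t² + 2Dt − x² = 0, so t = (√(D² + v²x²) − D)/v².
√(D² + v²x²) = √(1.3² + 0.11² × 340²) = 37.42; v² = 0.0121.
t = (37.42 − 1.3)/0.0121 = 2990 days (vs. the pure-advection estimate x/v = 3090 d).

2990 days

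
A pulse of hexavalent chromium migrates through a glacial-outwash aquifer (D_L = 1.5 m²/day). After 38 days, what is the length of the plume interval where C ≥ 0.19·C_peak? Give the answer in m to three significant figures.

38.9 m

The plume is Gaussian with σ = √(2Dt) = √(2 × 1.5 × 38) = 10.68 m.
C/C_peak = exp(−Δx²/(2σ²)) = 0.19 ⇒ Δx = σ·√(−2 ln 0.19) = 10.68 × 1.822 = 19.46 m.
Width = 2Δx = 38.9 m.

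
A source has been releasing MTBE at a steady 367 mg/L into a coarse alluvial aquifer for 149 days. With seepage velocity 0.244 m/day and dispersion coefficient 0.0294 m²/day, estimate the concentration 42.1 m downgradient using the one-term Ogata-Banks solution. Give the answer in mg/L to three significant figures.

9.60 mg/L

For a continuous step input, C/C₀ ≈ ½·erfc((x−vt)/(2√(Dt))).
vt = 0.244 × 149 = 36.356 m and 2√(Dt) = 2√(0.0294 × 149) = 4.186 m.
Argument (x−vt)/(2√(Dt)) = (42.1 − 36.356)/4.186 = 1.372; ½·erfc(1.372) = 0.02617.
C = 367 × 0.02617 = 9.60 mg/L.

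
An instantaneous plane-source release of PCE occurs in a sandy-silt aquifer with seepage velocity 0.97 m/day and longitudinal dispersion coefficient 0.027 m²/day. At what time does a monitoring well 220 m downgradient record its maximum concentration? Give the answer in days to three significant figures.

For the 1D instantaneous-source solution, setting ∂C/∂t = 0 at fixed x gives v²t² + 2Dt − x² = 0, so t = (√(D² + v²x²) − D)/v².
√(D² + v²x²) = √(0.027² + 0.97² × 220²) = 213.4; v² = 0.9409.
t = (213.4 − 0.027)/0.9409 = 227 days (vs. the pure-advection estimate x/v = 227 d).

227 days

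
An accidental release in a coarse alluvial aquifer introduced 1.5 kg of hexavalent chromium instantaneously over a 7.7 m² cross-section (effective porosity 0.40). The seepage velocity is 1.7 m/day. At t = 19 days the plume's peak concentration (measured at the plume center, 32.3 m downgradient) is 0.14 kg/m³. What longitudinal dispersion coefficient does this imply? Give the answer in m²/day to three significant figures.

0.0507 m²/day

At the plume center C_max = M/(n_e·A·√(4πDt)), so D = M²/(4πt·(n_e·A·C_max)²).
n_e·A·C_max = 0.40 × 7.7 × 0.14 = 0.4312 kg/m.
D = 1.5²/(4π × 19 × 0.4312²) = 0.0507 m²/day.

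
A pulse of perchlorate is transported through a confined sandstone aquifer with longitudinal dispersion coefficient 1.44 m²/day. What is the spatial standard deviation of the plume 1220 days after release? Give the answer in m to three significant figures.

59.3 m

Dispersive spreading gives a Gaussian with σ² = 2Dt; advection only shifts the center.
σ = √(2 × 1.44 × 1220) = 59.3 m.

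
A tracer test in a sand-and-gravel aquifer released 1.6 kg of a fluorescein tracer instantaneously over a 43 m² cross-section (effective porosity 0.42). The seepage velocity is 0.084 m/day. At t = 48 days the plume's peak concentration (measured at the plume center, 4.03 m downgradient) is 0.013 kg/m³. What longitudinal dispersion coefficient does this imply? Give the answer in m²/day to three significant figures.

0.0770 m²/day

At the plume center C_max = M/(n_e·A·√(4πDt)), so D = M²/(4πt·(n_e·A·C_max)²).
n_e·A·C_max = 0.42 × 43 × 0.013 = 0.2348 kg/m.
D = 1.6²/(4π × 48 × 0.2348²) = 0.0770 m²/day.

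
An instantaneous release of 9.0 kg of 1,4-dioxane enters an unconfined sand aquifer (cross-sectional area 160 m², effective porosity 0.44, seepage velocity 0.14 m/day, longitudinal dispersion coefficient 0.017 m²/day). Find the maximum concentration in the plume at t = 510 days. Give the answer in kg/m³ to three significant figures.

0.0122 kg/m³

The peak of an instantaneous 1D plume sits at x = vt; there the Gaussian factor is 1 and C_max = M/(n_e·A·√(4πDt)), where n_e·A is the pore area the mass is dissolved in.
√(4πDt) = √(4π × 0.017 × 510) = 10.44 m, so C_max = 9.0/(0.44 × 160 × 10.44) = 0.0122 kg/m³.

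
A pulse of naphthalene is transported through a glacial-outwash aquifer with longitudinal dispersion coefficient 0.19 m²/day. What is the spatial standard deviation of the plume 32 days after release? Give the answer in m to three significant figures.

3.49 m

Dispersive spreading gives a Gaussian with σ² = 2Dt; advection only shifts the center.
σ = √(2 × 0.19 × 32) = 3.49 m.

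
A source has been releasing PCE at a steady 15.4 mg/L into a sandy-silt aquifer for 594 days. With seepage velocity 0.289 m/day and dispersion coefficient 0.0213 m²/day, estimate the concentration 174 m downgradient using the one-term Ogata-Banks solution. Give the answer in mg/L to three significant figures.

4.95 mg/L

For a continuous step input, C/C₀ ≈ ½·erfc((x−vt)/(2√(Dt))).
vt = 0.289 × 594 = 171.666 m and 2√(Dt) = 2√(0.0213 × 594) = 7.114 m.
Argument (x−vt)/(2√(Dt)) = (174 − 171.666)/7.114 = 0.3281; ½·erfc(0.3281) = 0.3213.
C = 15.4 × 0.3213 = 4.95 mg/L.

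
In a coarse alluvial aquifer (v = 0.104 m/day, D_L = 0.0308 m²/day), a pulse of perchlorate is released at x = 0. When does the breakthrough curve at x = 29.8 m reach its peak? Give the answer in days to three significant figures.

284 days

For the 1D instantaneous-source solution, setting ∂C/∂t = 0 at fixed x gives v²t² + 2Dt − x² = 0, so t = (√(D² + v²x²) − D)/v².
√(D² + v²x²) = √(0.0308² + 0.104² × 29.8²) = 3.099; v² = 0.010816.
t = (3.099 − 0.0308)/0.010816 = 284 days (vs. the pure-advection estimate x/v = 287 d).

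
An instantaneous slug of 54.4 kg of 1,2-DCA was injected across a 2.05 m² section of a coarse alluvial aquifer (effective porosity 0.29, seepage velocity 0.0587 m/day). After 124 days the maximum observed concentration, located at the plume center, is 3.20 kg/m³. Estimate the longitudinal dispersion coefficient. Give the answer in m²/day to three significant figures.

At the plume center C_max = M/(n_e·A·√(4πDt)), so D = M²/(4πt·(n_e·A·C_max)²).
n_e·A·C_max = 0.29 × 2.05 × 3.20 = 1.902 kg/m.
D = 54.4²/(4π × 124 × 1.902²) = 0.525 m²/day.

0.525 m²/day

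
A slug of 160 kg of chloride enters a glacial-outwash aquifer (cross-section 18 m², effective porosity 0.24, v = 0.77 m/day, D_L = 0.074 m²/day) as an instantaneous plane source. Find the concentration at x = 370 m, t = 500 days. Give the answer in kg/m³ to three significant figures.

0.376 kg/m³

For an instantaneous plane source, C(x,t) = M/(n_e·A·√(4πDt)) · exp(−(x−vt)²/(4Dt)), with n_e·A the pore (flow) area.
Plume center vt = 0.77 × 500 = 385 m, so the well at 370 m is 15 m upgradient of the peak.
√(4πDt) = 21.56 m, giving peak height M/(n_e·A·√(4πDt)) = 160/(0.24 × 18 × 21.56) = 1.718 kg/m³.
(x−vt)²/(4Dt) = (-15)²/(4 × 0.074 × 500) = 1.520; exp(−1.520) = 0.2187.
C = 1.718 × 0.2187 = 0.376 kg/m³.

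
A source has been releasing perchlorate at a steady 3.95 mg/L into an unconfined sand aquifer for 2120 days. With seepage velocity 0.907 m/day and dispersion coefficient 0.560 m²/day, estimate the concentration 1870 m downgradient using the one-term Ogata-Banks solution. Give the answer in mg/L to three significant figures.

For a continuous step input, C/C₀ ≈ ½·erfc((x−vt)/(2√(Dt))).
vt = 0.907 × 2120 = 1922.84 m and 2√(Dt) = 2√(0.560 × 2120) = 68.91 m.
Argument (x−vt)/(2√(Dt)) = (1870 − 1922.84)/68.91 = -0.7668; ½·erfc(-0.7668) = 0.8609.
C = 3.95 × 0.8609 = 3.40 mg/L.

3.40 mg/L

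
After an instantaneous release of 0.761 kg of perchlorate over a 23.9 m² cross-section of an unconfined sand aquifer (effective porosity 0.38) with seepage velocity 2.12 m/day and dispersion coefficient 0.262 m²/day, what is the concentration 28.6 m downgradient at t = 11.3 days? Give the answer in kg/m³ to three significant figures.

0.00222 kg/m³

For an instantaneous plane source, C(x,t) = M/(n_e·A·√(4πDt)) · exp(−(x−vt)²/(4Dt)), with n_e·A the pore (flow) area.
Plume center vt = 2.12 × 11.3 = 23.956 m, so the well at 28.6 m is 4.644 m downgradient of the peak.
√(4πDt) = 6.100 m, giving peak height M/(n_e·A·√(4πDt)) = 0.761/(0.38 × 23.9 × 6.100) = 0.01374 kg/m³.
(x−vt)²/(4Dt) = (4.644)²/(4 × 0.262 × 11.3) = 1.821; exp(−1.821) = 0.1619.
C = 0.01374 × 0.1619 = 0.00222 kg/m³.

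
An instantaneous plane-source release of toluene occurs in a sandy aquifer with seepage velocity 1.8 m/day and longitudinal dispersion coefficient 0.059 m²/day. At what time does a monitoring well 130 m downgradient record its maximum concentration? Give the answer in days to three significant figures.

72.2 days

For the 1D instantaneous-source solution, setting ∂C/∂t = 0 at fixed x gives v²t² + 2Dt − x² = 0, so t = (√(D² + v²x²) − D)/v².
√(D² + v²x²) = √(0.059² + 1.8² × 130²) = 234.0; v² = 3.24.
t = (234.0 − 0.059)/3.24 = 72.2 days (vs. the pure-advection estimate x/v = 72.2 d).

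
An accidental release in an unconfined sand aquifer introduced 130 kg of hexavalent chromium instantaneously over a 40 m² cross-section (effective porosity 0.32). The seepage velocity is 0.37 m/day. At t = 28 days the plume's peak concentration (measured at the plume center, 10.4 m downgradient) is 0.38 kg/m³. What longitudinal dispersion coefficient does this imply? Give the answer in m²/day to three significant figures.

2.03 m²/day

At the plume center C_max = M/(n_e·A·√(4πDt)), so D = M²/(4πt·(n_e·A·C_max)²).
n_e·A·C_max = 0.32 × 40 × 0.38 = 4.864 kg/m.
D = 130²/(4π × 28 × 4.864²) = 2.03 m²/day.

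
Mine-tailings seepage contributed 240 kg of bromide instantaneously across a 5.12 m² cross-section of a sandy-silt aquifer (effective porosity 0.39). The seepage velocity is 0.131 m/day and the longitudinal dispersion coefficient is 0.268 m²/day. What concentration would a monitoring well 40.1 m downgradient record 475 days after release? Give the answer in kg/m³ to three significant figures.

For an instantaneous plane source, C(x,t) = M/(n_e·A·√(4πDt)) · exp(−(x−vt)²/(4Dt)), with n_e·A the pore (flow) area.
Plume center vt = 0.131 × 475 = 62.225 m, so the well at 40.1 m is 22.125 m upgradient of the peak.
√(4πDt) = 40.00 m, giving peak height M/(n_e·A·√(4πDt)) = 240/(0.39 × 5.12 × 40.00) = 3.005 kg/m³.
(x−vt)²/(4Dt) = (-22.125)²/(4 × 0.268 × 475) = 0.9613; exp(−0.9613) = 0.3824.
C = 3.005 × 0.3824 = 1.15 kg/m³.

1.15 kg/m³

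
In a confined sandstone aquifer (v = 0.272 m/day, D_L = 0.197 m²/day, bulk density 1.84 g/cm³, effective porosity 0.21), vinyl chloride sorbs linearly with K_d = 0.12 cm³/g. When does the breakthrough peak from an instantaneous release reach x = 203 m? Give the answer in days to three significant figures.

1530 days

Retardation factor R = 1 + ρ_b·K_d/n = 1 + 1.84 × 0.12/0.21 = 2.051.
Sorption retards both mechanisms: v_R = v/R = 0.1326 m/day, D_R = D/R = 0.09605 m²/day.
Peak time from v_R²t² + 2D_R t − x² = 0: t = (√(D_R² + v_R²x²) − D_R)/v_R².
√(D_R² + v_R²x²) = √(0.09605² + 0.1326² × 203²) = 26.92; v_R² = 0.01758.
t = (26.92 − 0.09605)/0.01758 = 1530 days.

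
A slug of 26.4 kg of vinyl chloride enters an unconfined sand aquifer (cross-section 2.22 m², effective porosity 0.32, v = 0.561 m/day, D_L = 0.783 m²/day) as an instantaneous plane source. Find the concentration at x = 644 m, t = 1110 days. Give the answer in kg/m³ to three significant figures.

0.312 kg/m³

For an instantaneous plane source, C(x,t) = M/(n_e·A·√(4πDt)) · exp(−(x−vt)²/(4Dt)), with n_e·A the pore (flow) area.
Plume center vt = 0.561 × 1110 = 622.71 m, so the well at 644 m is 21.29 m downgradient of the peak.
√(4πDt) = 104.5 m, giving peak height M/(n_e·A·√(4πDt)) = 26.4/(0.32 × 2.22 × 104.5) = 0.3556 kg/m³.
(x−vt)²/(4Dt) = (21.29)²/(4 × 0.783 × 1110) = 0.1304; exp(−0.1304) = 0.8777.
C = 0.3556 × 0.8777 = 0.312 kg/m³.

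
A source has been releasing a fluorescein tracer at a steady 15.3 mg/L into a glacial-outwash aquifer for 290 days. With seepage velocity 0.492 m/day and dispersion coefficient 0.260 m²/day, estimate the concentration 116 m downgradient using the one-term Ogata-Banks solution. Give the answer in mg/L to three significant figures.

For a continuous step input, C/C₀ ≈ ½·erfc((x−vt)/(2√(Dt))).
vt = 0.492 × 290 = 142.68 m and 2√(Dt) = 2√(0.260 × 290) = 17.37 m.
Argument (x−vt)/(2√(Dt)) = (116 − 142.68)/17.37 = -1.536; ½·erfc(-1.536) = 0.9851.
C = 15.3 × 0.9851 = 15.1 mg/L.

15.1 mg/L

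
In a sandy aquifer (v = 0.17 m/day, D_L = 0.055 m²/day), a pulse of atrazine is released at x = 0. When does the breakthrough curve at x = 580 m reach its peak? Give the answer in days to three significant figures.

3410 days

For the 1D instantaneous-source solution, setting ∂C/∂t = 0 at fixed x gives v²t² + 2Dt − x² = 0, so t = (√(D² + v²x²) − D)/v².
√(D² + v²x²) = √(0.055² + 0.17² × 580²) = 98.60; v² = 0.0289.
t = (98.60 − 0.055)/0.0289 = 3410 days (vs. the pure-advection estimate x/v = 3410 d).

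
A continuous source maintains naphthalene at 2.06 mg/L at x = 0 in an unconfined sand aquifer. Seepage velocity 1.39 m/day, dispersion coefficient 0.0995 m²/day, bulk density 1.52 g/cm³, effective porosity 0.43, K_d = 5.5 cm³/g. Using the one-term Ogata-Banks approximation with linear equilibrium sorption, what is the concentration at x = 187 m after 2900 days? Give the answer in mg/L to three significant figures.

Retardation factor R = 1 + ρ_b·K_d/n = 1 + 1.52 × 5.5/0.43 = 20.44.
Sorption retards both mechanisms: v_R = v/R = 0.06800 m/day, D_R = D/R = 0.004868 m²/day.
v_R·t = 0.06800 × 2900 = 197.2 m; 2√(D_R t) = 7.515 m; argument = (187 − 197.2)/7.515 = -1.357.
C = C₀ × ½·erfc(-1.357) = 2.06 × 0.9725 = 2.00 mg/L.

2.00 mg/L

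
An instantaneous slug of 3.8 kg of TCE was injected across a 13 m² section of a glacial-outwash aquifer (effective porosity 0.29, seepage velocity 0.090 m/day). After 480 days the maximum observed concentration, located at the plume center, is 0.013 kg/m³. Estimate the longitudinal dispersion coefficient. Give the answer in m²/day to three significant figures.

At the plume center C_max = M/(n_e·A·√(4πDt)), so D = M²/(4πt·(n_e·A·C_max)²).
n_e·A·C_max = 0.29 × 13 × 0.013 = 0.04901 kg/m.
D = 3.8²/(4π × 480 × 0.04901²) = 0.997 m²/day.

0.997 m²/day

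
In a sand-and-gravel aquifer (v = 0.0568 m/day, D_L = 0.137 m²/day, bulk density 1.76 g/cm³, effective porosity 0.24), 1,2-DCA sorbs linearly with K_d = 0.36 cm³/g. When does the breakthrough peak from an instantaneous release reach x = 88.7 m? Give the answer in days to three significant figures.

Retardation factor R = 1 + ρ_b·K_d/n = 1 + 1.76 × 0.36/0.24 = 3.640.
Sorption retards both mechanisms: v_R = v/R = 0.01560 m/day, D_R = D/R = 0.03764 m²/day.
Peak time from v_R²t² + 2D_R t − x² = 0: t = (√(D_R² + v_R²x²) − D_R)/v_R².
√(D_R² + v_R²x²) = √(0.03764² + 0.01560² × 88.7²) = 1.384; v_R² = 0.0002434.
t = (1.384 − 0.03764)/0.0002434 = 5530 days.

5530 days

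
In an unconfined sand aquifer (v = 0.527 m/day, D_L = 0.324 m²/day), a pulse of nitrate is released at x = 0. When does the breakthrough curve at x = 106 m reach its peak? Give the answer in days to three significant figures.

For the 1D instantaneous-source solution, setting ∂C/∂t = 0 at fixed x gives v²t² + 2Dt − x² = 0, so t = (√(D² + v²x²) − D)/v².
√(D² + v²x²) = √(0.324² + 0.527² × 106²) = 55.86; v² = 0.277729.
t = (55.86 − 0.324)/0.277729 = 200 days (vs. the pure-advection estimate x/v = 201 d).

200 days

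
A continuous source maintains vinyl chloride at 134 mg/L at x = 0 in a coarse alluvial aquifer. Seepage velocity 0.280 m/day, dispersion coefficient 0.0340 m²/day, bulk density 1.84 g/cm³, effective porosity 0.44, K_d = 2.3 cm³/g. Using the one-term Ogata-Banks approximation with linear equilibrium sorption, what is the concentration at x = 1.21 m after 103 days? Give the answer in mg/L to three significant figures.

Retardation factor R = 1 + ρ_b·K_d/n = 1 + 1.84 × 2.3/0.44 = 10.62.
Sorption retards both mechanisms: v_R = v/R = 0.02637 m/day, D_R = D/R = 0.003202 m²/day.
v_R·t = 0.02637 × 103 = 2.71611 m; 2√(D_R t) = 1.149 m; argument = (1.21 − 2.71611)/1.149 = -1.311.
C = C₀ × ½·erfc(-1.311) = 134 × 0.9681 = 130 mg/L.

130 mg/L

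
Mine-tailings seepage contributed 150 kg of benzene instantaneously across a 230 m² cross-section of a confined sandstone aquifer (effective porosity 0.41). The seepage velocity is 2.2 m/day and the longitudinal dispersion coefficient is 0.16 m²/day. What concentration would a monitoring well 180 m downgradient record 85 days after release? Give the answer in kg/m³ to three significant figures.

0.0494 kg/m³

For an instantaneous plane source, C(x,t) = M/(n_e·A·√(4πDt)) · exp(−(x−vt)²/(4Dt)), with n_e·A the pore (flow) area.
Plume center vt = 2.2 × 85 = 187 m, so the well at 180 m is 7 m upgradient of the peak.
√(4πDt) = 13.07 m, giving peak height M/(n_e·A·√(4πDt)) = 150/(0.41 × 230 × 13.07) = 0.1217 kg/m³.
(x−vt)²/(4Dt) = (-7)²/(4 × 0.16 × 85) = 0.9007; exp(−0.9007) = 0.4063.
C = 0.1217 × 0.4063 = 0.0494 kg/m³.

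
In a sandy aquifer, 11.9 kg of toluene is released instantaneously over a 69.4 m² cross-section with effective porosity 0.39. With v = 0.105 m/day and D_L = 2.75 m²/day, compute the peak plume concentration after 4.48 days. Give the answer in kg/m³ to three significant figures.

0.0353 kg/m³

The peak of an instantaneous 1D plume sits at x = vt; there the Gaussian factor is 1 and C_max = M/(n_e·A·√(4πDt)), where n_e·A is the pore area the mass is dissolved in.
√(4πDt) = √(4π × 2.75 × 4.48) = 12.44 m, so C_max = 11.9/(0.39 × 69.4 × 12.44) = 0.0353 kg/m³.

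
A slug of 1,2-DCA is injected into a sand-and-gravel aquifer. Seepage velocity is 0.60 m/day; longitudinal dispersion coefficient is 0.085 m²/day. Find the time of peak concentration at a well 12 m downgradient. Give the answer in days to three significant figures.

19.8 days

For the 1D instantaneous-source solution, setting ∂C/∂t = 0 at fixed x gives v²t² + 2Dt − x² = 0, so t = (√(D² + v²x²) − D)/v².
√(D² + v²x²) = √(0.085² + 0.60² × 12²) = 7.201; v² = 0.36.
t = (7.201 − 0.085)/0.36 = 19.8 days (vs. the pure-advection estimate x/v = 20.0 d).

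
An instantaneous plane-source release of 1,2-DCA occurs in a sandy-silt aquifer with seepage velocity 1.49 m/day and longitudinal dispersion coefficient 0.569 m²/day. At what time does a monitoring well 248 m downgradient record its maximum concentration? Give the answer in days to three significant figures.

For the 1D instantaneous-source solution, setting ∂C/∂t = 0 at fixed x gives v²t² + 2Dt − x² = 0, so t = (√(D² + v²x²) − D)/v².
√(D² + v²x²) = √(0.569² + 1.49² × 248²) = 369.5; v² = 2.2201.
t = (369.5 − 0.569)/2.2201 = 166 days (vs. the pure-advection estimate x/v = 166 d).

166 days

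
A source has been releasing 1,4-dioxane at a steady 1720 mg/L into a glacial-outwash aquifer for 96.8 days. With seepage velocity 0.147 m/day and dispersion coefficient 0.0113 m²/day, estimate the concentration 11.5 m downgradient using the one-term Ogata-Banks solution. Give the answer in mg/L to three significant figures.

For a continuous step input, C/C₀ ≈ ½·erfc((x−vt)/(2√(Dt))).
vt = 0.147 × 96.8 = 14.2296 m and 2√(Dt) = 2√(0.0113 × 96.8) = 2.092 m.
Argument (x−vt)/(2√(Dt)) = (11.5 − 14.2296)/2.092 = -1.305; ½·erfc(-1.305) = 0.9675.
C = 1720 × 0.9675 = 1660 mg/L.

1660 mg/L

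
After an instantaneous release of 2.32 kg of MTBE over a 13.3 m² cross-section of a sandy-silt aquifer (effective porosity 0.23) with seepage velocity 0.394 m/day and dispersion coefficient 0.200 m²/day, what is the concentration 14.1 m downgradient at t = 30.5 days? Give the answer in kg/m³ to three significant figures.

For an instantaneous plane source, C(x,t) = M/(n_e·A·√(4πDt)) · exp(−(x−vt)²/(4Dt)), with n_e·A the pore (flow) area.
Plume center vt = 0.394 × 30.5 = 12.017 m, so the well at 14.1 m is 2.083 m downgradient of the peak.
√(4πDt) = 8.755 m, giving peak height M/(n_e·A·√(4πDt)) = 2.32/(0.23 × 13.3 × 8.755) = 0.08663 kg/m³.
(x−vt)²/(4Dt) = (2.083)²/(4 × 0.200 × 30.5) = 0.1778; exp(−0.1778) = 0.8371.
C = 0.08663 × 0.8371 = 0.0725 kg/m³.

0.0725 kg/m³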